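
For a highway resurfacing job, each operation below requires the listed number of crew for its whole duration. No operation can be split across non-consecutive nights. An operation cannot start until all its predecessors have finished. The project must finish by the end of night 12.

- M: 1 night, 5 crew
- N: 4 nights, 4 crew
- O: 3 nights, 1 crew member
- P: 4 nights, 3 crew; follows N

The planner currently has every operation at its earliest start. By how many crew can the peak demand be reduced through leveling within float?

5

Early-start peak: n1:10  n2:5  n3:5  n4:4  n5:3  n6:3  n7:3  n8:3  n9:0  n10:0  n11:0  n12:0 ⇒ 10.
Leveled (M@1, N@2, O@2, P@6): n1:5  n2:5  n3:5  n4:5  n5:4  n6:3  n7:3  n8:3  n9:3  n10:0  n11:0  n12:0 ⇒ 5.
Reduction 10 − 5 = 5.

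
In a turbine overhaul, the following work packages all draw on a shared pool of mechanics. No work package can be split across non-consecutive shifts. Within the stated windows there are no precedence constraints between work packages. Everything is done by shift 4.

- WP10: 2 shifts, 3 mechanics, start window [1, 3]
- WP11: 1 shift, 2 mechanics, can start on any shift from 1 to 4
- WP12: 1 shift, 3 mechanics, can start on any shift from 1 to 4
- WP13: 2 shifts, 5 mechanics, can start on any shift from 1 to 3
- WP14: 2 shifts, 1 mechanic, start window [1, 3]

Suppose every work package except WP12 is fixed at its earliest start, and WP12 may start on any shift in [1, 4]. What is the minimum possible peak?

11

WP12@1: s1:14  s2:9  s3:0  s4:0 → peak 14
WP12@2: s1:11  s2:12  s3:0  s4:0 → peak 12
WP12@3: s1:11  s2:9  s3:3  s4:0 → peak 11
WP12@4: s1:11  s2:9  s3:0  s4:3 → peak 11
Best is WP12@3, peak 11.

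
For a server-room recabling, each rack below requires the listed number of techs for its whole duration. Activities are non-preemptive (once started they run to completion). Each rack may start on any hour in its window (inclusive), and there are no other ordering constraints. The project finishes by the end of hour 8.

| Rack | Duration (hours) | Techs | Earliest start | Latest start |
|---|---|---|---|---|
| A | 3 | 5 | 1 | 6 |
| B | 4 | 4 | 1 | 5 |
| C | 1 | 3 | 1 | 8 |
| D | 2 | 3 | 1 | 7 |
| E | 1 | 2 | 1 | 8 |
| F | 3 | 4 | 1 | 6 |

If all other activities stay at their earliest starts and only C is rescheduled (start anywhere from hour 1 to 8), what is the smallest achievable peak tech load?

18

C@1: h1:21  h2:16  h3:13  h4:4  h5:0  h6:0  h7:0  h8:0 → peak 21
C@2: h1:18  h2:19  h3:13  h4:4  h5:0  h6:0  h7:0  h8:0 → peak 19
C@3: h1:18  h2:16  h3:16  h4:4  h5:0  h6:0  h7:0  h8:0 → peak 18
C@4: h1:18  h2:16  h3:13  h4:7  h5:0  h6:0  h7:0  h8:0 → peak 18
C@5: h1:18  h2:16  h3:13  h4:4  h5:3  h6:0  h7:0  h8:0 → peak 18
C@6: h1:18  h2:16  h3:13  h4:4  h5:0  h6:3  h7:0  h8:0 → peak 18
C@7: h1:18  h2:16  h3:13  h4:4  h5:0  h6:0  h7:3  h8:0 → peak 18
C@8: h1:18  h2:16  h3:13  h4:4  h5:0  h6:0  h7:0  h8:3 → peak 18
Best is C@3, peak 18.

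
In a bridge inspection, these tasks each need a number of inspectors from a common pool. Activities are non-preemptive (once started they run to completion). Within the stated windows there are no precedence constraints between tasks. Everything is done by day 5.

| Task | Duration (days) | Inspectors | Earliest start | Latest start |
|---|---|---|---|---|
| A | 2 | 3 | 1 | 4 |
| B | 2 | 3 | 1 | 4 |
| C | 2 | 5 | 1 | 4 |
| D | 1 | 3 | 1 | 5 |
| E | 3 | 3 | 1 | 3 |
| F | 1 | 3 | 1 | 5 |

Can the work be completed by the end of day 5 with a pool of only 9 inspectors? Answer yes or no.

yes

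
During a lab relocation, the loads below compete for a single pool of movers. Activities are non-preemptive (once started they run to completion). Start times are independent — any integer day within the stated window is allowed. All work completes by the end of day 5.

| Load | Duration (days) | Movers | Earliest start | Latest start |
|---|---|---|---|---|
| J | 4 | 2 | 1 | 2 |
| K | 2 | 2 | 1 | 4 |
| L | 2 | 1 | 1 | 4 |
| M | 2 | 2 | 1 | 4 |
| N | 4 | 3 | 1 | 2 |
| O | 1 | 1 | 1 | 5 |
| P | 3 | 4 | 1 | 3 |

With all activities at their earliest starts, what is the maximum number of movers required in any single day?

15

Early-start schedule: J@1, K@1, L@1, M@1, N@1, O@1, P@1.
Load per day: day 1: 15, day 2: 14, day 3: 9, day 4: 5, day 5: 0.
Peak is 15.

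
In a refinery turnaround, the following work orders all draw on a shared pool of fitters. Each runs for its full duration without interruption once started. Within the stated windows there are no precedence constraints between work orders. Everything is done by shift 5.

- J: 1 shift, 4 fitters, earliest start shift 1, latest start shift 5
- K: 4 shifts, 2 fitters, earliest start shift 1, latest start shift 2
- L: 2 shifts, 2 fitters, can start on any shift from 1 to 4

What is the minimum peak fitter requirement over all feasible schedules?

4

Early-start (J@1, K@1, L@1) gives peak 8: s1:8  s2:4  s3:2  s4:2  s5:0.
Shift K→2, L→2.
Schedule J@1, K@2, L@2: s1:4  s2:4  s3:4  s4:2  s5:2 — peak 4.
Total fitter-shifts = 16 over 5 shifts ⇒ peak ≥ ⌈16/5⌉ = 4, so 4 is optimal.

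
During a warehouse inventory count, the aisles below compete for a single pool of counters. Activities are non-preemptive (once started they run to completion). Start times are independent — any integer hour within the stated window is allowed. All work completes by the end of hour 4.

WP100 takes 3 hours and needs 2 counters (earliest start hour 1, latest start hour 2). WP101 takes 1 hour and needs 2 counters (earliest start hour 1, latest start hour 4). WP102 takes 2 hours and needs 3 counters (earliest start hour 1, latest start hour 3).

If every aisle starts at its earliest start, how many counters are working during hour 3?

At early start, hour 3 has: WP100.
Demand: 2 = 2.

2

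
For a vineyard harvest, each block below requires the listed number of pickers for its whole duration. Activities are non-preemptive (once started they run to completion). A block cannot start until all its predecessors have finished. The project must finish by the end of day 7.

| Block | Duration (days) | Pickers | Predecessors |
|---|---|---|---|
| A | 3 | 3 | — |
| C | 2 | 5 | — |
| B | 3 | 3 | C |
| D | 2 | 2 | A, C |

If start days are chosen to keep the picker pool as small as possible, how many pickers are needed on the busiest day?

6

Early-start (A@1, C@1, B@3, D@4) gives peak 8: d1:8  d2:8  d3:6  d4:5  d5:5  d6:0  d7:0.
Shift A→3, D→6.
Schedule A@3, C@1, B@3, D@6: d1:5  d2:5  d3:6  d4:6  d5:6  d6:2  d7:2 — peak 6.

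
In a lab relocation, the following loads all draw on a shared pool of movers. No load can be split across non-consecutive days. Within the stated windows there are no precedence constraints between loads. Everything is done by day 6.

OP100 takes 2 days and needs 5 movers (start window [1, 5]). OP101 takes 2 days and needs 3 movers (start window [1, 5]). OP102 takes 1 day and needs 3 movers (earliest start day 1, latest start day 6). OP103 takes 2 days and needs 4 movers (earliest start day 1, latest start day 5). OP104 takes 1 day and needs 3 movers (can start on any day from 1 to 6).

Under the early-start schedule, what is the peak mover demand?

18

Early-start schedule: OP100@1, OP101@1, OP102@1, OP103@1, OP104@1.
Load per day: day 1: 18, day 2: 12, day 3: 0, day 4: 0, day 5: 0, day 6: 0.
Peak is 18.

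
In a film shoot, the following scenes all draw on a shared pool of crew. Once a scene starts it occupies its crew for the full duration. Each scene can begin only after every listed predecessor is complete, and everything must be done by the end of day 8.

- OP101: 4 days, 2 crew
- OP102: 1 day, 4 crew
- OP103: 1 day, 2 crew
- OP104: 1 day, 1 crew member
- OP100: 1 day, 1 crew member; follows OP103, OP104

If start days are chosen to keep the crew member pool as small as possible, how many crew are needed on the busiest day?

4

Early-start (OP101@1, OP102@1, OP103@1, OP104@1, OP100@2) gives peak 9: d1:9  d2:3  d3:2  d4:2  d5:0  d6:0  d7:0  d8:0.
Shift OP102→5, OP104→2, OP100→3.
Schedule OP101@1, OP102@5, OP103@1, OP104@2, OP100@3: d1:4  d2:3  d3:3  d4:2  d5:4  d6:0  d7:0  d8:0 — peak 4.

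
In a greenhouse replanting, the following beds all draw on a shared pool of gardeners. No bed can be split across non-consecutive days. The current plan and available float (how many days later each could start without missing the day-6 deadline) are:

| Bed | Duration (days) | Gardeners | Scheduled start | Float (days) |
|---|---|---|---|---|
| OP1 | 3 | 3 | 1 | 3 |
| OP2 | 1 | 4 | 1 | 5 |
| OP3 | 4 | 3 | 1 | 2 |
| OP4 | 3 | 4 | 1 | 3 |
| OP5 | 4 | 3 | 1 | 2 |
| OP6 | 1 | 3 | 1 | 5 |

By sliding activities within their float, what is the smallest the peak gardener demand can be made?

Early-start (OP1@1, OP2@1, OP3@1, OP4@1, OP5@1, OP6@1) gives peak 20: d1:20  d2:13  d3:13  d4:6  d5:0  d6:0.
Shift OP4→4, OP5→2, OP6→5.
Schedule OP1@1, OP2@1, OP3@1, OP4@4, OP5@2, OP6@5: d1:10  d2:9  d3:9  d4:10  d5:10  d6:4 — peak 10.

10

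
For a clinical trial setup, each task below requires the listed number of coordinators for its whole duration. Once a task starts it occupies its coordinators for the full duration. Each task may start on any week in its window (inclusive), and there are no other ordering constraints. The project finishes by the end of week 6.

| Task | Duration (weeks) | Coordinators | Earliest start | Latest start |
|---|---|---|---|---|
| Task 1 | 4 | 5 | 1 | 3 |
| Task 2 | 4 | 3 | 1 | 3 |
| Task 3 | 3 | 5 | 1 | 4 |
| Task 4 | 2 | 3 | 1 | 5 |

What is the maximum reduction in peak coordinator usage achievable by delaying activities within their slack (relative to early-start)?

3

Early-start peak: w1:16  w2:16  w3:13  w4:8  w5:0  w6:0 ⇒ 16.
Leveled (Task 1@1, Task 2@1, Task 3@1, Task 4@4): w1:13  w2:13  w3:13  w4:11  w5:3  w6:0 ⇒ 13.
Reduction 16 − 13 = 3.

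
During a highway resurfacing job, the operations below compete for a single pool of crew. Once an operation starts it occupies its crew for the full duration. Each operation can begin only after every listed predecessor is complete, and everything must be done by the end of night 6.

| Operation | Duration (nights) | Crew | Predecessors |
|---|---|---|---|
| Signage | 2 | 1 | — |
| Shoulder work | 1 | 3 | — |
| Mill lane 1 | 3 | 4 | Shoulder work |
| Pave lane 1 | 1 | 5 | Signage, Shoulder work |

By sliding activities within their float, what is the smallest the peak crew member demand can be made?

5

Early-start (Signage@1, Shoulder work@1, Mill lane 1@2, Pave lane 1@3) gives peak 9: n1:4  n2:5  n3:9  n4:4  n5:0  n6:0.
Shift Pave lane 1→5.
Schedule Signage@1, Shoulder work@1, Mill lane 1@2, Pave lane 1@5: n1:4  n2:5  n3:4  n4:4  n5:5  n6:0 — peak 5.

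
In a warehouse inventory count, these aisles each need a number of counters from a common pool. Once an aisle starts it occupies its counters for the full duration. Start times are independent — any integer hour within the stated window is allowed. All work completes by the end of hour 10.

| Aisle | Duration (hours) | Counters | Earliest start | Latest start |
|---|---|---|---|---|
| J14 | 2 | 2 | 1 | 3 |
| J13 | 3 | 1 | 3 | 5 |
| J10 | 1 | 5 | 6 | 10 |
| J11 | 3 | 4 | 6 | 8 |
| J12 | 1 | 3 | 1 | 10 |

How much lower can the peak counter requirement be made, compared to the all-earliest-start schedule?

4

Early-start peak: h1:5  h2:2  h3:1  h4:1  h5:1  h6:9  h7:4  h8:4  h9:0  h10:0 ⇒ 9.
Leveled (J14@1, J13@3, J10@6, J11@7, J12@1): h1:5  h2:2  h3:1  h4:1  h5:1  h6:5  h7:4  h8:4  h9:4  h10:0 ⇒ 5.
Reduction 9 − 5 = 4.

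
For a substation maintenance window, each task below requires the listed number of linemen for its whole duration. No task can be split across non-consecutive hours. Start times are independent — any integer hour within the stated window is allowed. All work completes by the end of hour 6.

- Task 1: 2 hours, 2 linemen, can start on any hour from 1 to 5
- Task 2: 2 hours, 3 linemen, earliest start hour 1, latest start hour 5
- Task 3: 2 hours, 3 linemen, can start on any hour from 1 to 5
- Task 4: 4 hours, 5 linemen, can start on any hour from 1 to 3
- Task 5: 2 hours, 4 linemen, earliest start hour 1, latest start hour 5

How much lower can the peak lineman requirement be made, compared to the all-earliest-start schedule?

9

Early-start peak: h1:17  h2:17  h3:5  h4:5  h5:0  h6:0 ⇒ 17.
Leveled (Task 1@1, Task 2@3, Task 3@5, Task 4@1, Task 5@5): h1:7  h2:7  h3:8  h4:8  h5:7  h6:7 ⇒ 8.
Reduction 17 − 8 = 9.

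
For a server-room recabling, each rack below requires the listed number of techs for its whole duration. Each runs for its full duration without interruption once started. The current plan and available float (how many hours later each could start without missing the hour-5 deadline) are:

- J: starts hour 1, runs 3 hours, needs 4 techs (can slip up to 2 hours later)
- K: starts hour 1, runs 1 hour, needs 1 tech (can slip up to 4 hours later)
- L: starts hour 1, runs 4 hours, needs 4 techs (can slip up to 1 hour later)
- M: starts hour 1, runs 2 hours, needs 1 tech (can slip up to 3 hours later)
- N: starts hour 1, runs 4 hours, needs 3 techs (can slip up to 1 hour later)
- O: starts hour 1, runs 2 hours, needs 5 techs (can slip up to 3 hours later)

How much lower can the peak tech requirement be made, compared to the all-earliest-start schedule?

6

Early-start peak: h1:18  h2:17  h3:11  h4:7  h5:0 ⇒ 18.
Leveled (J@1, K@1, L@1, M@1, N@2, O@4): h1:10  h2:12  h3:11  h4:12  h5:8 ⇒ 12.
Reduction 18 − 12 = 6.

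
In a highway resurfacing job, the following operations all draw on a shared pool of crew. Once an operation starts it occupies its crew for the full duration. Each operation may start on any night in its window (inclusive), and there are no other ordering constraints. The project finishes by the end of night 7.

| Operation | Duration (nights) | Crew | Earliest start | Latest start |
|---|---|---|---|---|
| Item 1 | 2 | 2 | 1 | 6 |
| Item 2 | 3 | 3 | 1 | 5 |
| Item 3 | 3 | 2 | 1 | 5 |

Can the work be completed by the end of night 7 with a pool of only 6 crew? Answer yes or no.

yes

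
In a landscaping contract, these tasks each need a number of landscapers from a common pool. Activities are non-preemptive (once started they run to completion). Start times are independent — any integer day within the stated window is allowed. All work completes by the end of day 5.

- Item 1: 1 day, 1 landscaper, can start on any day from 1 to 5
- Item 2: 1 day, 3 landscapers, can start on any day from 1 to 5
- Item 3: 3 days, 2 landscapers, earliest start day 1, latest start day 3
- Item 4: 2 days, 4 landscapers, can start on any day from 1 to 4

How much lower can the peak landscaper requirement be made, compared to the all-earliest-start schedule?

5

Early-start peak: d1:10  d2:6  d3:2  d4:0  d5:0 ⇒ 10.
Leveled (Item 1@1, Item 2@2, Item 3@1, Item 4@4): d1:3  d2:5  d3:2  d4:4  d5:4 ⇒ 5.
Reduction 10 − 5 = 5.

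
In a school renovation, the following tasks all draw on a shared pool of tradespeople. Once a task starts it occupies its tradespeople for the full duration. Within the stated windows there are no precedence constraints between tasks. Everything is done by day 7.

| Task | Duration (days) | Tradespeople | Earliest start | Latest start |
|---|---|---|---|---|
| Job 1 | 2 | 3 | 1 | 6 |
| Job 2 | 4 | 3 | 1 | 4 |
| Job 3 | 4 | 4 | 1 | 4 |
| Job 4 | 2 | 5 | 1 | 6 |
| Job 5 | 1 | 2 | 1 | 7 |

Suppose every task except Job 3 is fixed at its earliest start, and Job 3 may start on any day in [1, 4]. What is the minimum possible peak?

13

Job 3@1: d1:17  d2:15  d3:7  d4:7  d5:0  d6:0  d7:0 → peak 17
Job 3@2: d1:13  d2:15  d3:7  d4:7  d5:4  d6:0  d7:0 → peak 15
Job 3@3: d1:13  d2:11  d3:7  d4:7  d5:4  d6:4  d7:0 → peak 13
Job 3@4: d1:13  d2:11  d3:3  d4:7  d5:4  d6:4  d7:4 → peak 13
Best is Job 3@3, peak 13.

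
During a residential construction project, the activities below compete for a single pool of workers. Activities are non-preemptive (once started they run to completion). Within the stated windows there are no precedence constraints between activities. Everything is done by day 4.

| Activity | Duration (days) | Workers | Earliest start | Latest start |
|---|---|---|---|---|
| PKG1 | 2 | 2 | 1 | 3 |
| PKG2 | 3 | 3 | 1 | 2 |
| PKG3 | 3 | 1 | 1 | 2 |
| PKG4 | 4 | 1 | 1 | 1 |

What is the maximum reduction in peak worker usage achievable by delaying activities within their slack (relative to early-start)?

0

Early-start peak: d1:7  d2:7  d3:5  d4:1 ⇒ 7.
Leveled (PKG1@1, PKG2@1, PKG3@1, PKG4@1): d1:7  d2:7  d3:5  d4:1 ⇒ 7.
Reduction 7 − 7 = 0.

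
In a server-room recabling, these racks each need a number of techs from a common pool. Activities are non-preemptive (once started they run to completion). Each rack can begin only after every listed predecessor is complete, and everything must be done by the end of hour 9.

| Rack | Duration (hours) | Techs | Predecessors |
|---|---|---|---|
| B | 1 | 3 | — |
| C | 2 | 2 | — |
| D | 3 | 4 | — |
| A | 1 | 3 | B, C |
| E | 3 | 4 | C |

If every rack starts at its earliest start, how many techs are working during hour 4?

4

At early start, hour 4 has: E.
Demand: 4 = 4.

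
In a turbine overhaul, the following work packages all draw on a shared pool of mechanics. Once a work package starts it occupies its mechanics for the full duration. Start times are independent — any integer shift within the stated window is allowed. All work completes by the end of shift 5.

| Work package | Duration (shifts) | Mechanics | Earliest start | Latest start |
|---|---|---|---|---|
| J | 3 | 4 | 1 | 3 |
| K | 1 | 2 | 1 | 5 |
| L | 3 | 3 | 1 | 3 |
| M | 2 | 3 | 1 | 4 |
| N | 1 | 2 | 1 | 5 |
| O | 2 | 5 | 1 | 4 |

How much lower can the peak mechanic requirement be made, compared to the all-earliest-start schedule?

Early-start peak: s1:19  s2:15  s3:7  s4:0  s5:0 ⇒ 19.
Leveled (J@1, K@1, L@1, M@4, N@2, O@4): s1:9  s2:9  s3:7  s4:8  s5:8 ⇒ 9.
Reduction 19 − 9 = 10.

10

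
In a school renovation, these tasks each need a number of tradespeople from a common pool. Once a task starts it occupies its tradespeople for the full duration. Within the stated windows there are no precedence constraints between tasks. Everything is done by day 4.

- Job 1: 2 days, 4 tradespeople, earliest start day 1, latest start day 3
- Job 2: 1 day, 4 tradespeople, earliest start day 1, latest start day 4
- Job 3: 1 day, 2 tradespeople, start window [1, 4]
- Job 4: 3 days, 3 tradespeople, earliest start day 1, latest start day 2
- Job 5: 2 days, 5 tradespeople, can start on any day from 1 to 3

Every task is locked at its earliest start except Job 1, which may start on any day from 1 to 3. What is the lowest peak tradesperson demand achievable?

Job 1@1: d1:18  d2:12  d3:3  d4:0 → peak 18
Job 1@2: d1:14  d2:12  d3:7  d4:0 → peak 14
Job 1@3: d1:14  d2:8  d3:7  d4:4 → peak 14
Best is Job 1@2, peak 14.

14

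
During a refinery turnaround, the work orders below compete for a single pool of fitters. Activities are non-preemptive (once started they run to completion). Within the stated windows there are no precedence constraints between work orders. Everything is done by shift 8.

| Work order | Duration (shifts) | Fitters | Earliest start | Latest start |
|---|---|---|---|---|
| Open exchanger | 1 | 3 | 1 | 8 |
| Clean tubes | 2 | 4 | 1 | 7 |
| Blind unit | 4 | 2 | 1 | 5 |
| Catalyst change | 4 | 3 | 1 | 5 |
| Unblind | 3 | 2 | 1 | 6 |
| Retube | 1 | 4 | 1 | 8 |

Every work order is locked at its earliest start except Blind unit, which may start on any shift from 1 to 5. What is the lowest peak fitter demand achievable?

Blind unit@1: s1:18  s2:11  s3:7  s4:5  s5:0  s6:0  s7:0  s8:0 → peak 18
Blind unit@2: s1:16  s2:11  s3:7  s4:5  s5:2  s6:0  s7:0  s8:0 → peak 16
Blind unit@3: s1:16  s2:9  s3:7  s4:5  s5:2  s6:2  s7:0  s8:0 → peak 16
Blind unit@4: s1:16  s2:9  s3:5  s4:5  s5:2  s6:2  s7:2  s8:0 → peak 16
Blind unit@5: s1:16  s2:9  s3:5  s4:3  s5:2  s6:2  s7:2  s8:2 → peak 16
Best is Blind unit@2, peak 16.

16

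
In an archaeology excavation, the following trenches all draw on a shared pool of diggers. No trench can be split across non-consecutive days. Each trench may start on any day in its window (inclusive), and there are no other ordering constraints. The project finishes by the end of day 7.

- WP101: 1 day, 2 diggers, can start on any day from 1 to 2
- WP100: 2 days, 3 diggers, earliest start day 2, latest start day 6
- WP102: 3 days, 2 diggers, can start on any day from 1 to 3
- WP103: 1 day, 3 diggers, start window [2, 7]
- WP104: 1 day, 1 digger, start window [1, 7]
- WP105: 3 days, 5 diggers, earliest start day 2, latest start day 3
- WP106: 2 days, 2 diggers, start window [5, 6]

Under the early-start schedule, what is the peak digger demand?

13

Early-start schedule: WP101@1, WP100@2, WP102@1, WP103@2, WP104@1, WP105@2, WP106@5.
Load per day: day 1: 5, day 2: 13, day 3: 10, day 4: 5, day 5: 2, day 6: 2, day 7: 0.
Peak is 13.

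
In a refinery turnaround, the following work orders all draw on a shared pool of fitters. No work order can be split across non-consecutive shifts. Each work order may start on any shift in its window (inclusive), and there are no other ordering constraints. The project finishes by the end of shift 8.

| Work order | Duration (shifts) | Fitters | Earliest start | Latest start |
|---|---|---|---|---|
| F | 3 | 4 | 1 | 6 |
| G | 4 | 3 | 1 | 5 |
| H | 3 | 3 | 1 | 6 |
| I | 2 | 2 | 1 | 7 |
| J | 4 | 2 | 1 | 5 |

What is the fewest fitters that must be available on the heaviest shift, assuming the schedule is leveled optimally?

6

Early-start (F@1, G@1, H@1, I@1, J@1) gives peak 14: s1:14  s2:14  s3:12  s4:5  s5:0  s6:0  s7:0  s8:0.
Shift G→5, H→4, I→7.
Schedule F@1, G@5, H@4, I@7, J@1: s1:6  s2:6  s3:6  s4:5  s5:6  s6:6  s7:5  s8:5 — peak 6.
Total fitter-shifts = 45 over 8 shifts ⇒ peak ≥ ⌈45/8⌉ = 6, so 6 is optimal.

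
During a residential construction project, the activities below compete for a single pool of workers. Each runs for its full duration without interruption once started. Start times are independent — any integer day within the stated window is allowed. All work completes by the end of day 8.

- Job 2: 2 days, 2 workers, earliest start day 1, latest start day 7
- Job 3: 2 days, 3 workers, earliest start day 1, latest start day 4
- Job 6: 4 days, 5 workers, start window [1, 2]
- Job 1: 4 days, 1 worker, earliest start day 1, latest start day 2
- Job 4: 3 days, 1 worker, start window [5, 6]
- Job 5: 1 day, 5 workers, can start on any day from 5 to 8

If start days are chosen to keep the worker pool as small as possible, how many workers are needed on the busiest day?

Early-start (Job 2@1, Job 3@1, Job 6@1, Job 1@1, Job 4@5, Job 5@5) gives peak 11: d1:11  d2:11  d3:6  d4:6  d5:6  d6:1  d7:1  d8:0.
Shift Job 3→3.
Schedule Job 2@1, Job 3@3, Job 6@1, Job 1@1, Job 4@5, Job 5@5: d1:8  d2:8  d3:9  d4:9  d5:6  d6:1  d7:1  d8:0 — peak 9.

9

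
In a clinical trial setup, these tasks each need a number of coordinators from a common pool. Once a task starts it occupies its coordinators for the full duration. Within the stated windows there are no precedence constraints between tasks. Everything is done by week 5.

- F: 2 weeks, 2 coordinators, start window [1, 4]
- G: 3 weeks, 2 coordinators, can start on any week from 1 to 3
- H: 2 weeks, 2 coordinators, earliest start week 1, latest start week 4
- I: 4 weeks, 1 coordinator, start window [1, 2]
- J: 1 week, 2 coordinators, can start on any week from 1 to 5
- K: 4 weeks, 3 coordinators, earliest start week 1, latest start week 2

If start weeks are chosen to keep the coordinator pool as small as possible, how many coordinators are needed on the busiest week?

Early-start (F@1, G@1, H@1, I@1, J@1, K@1) gives peak 12: w1:12  w2:10  w3:6  w4:4  w5:0.
Shift H→3, K→2.
Schedule F@1, G@1, H@3, I@1, J@1, K@2: w1:7  w2:8  w3:8  w4:6  w5:3 — peak 8.

8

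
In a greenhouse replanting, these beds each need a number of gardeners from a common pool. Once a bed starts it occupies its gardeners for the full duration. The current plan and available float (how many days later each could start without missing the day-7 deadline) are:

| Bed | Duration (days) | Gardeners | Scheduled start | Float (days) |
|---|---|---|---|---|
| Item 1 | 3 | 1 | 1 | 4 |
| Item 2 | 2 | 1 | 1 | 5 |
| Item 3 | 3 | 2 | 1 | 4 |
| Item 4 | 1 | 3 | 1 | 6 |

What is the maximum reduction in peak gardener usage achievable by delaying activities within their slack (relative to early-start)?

4

Early-start peak: d1:7  d2:4  d3:3  d4:0  d5:0  d6:0  d7:0 ⇒ 7.
Leveled (Item 1@1, Item 2@1, Item 3@3, Item 4@6): d1:2  d2:2  d3:3  d4:2  d5:2  d6:3  d7:0 ⇒ 3.
Reduction 7 − 3 = 4.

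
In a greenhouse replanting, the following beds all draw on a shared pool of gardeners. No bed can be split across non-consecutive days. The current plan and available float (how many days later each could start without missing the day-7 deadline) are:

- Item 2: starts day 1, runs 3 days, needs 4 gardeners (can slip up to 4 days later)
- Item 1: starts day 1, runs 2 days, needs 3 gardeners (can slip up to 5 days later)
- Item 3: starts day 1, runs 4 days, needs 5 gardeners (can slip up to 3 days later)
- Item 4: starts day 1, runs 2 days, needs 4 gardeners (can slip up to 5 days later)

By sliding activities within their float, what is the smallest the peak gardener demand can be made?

8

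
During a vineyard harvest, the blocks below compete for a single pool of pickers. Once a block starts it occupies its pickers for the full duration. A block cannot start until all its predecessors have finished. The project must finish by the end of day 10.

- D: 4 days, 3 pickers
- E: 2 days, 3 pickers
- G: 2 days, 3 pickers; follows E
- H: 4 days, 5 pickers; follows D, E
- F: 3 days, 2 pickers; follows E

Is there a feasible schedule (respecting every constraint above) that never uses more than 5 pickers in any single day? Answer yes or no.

The minimum achievable peak is 6; 5 < 6, so no feasible schedule stays within the cap.

no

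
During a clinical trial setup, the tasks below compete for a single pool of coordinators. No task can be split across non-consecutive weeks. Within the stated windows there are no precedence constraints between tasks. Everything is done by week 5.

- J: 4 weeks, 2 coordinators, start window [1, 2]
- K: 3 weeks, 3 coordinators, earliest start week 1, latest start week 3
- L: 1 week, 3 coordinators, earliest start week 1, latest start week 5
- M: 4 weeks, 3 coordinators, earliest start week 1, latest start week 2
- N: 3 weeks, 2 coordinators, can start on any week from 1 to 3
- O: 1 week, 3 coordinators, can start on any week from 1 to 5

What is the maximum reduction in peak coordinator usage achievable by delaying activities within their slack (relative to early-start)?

Early-start peak: w1:16  w2:10  w3:10  w4:5  w5:0 ⇒ 16.
Leveled (J@1, K@1, L@1, M@2, N@1, O@4): w1:10  w2:10  w3:10  w4:8  w5:3 ⇒ 10.
Reduction 16 − 10 = 6.

6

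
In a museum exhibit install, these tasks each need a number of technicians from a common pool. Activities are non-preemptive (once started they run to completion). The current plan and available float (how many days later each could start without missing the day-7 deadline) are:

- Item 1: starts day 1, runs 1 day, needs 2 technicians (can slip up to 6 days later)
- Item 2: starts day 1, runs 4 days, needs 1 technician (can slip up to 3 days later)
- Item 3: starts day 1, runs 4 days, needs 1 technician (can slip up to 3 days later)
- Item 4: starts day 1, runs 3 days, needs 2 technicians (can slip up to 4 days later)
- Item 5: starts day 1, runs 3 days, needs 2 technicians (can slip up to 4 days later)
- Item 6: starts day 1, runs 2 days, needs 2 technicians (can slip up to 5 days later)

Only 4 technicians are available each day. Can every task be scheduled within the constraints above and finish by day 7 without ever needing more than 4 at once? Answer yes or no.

Schedule Item 1@1, Item 2@1, Item 3@1, Item 4@2, Item 5@5, Item 6@5: d1:4  d2:4  d3:4  d4:4  d5:4  d6:4  d7:2 — peak 4 ≤ 4.

yes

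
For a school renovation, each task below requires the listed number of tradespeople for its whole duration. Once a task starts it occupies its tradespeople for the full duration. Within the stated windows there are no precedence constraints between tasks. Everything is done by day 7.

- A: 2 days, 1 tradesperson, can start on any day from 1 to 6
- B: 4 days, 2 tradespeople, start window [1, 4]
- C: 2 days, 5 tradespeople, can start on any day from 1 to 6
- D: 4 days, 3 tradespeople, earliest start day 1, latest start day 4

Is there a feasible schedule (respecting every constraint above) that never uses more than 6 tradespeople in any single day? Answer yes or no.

Schedule A@1, B@1, C@5, D@1: d1:6  d2:6  d3:5  d4:5  d5:5  d6:5  d7:0 — peak 6 ≤ 6.

yes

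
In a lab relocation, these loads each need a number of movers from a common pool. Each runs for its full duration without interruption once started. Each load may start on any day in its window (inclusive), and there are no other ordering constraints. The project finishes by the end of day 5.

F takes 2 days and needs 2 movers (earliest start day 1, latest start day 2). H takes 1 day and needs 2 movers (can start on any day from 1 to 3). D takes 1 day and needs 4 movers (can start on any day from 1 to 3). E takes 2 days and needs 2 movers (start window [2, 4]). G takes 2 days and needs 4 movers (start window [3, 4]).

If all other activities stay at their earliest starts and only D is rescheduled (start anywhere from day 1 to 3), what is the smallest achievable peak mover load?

D@1: d1:8  d2:4  d3:6  d4:4  d5:0 → peak 8
D@2: d1:4  d2:8  d3:6  d4:4  d5:0 → peak 8
D@3: d1:4  d2:4  d3:10  d4:4  d5:0 → peak 10
Best is D@1, peak 8.

8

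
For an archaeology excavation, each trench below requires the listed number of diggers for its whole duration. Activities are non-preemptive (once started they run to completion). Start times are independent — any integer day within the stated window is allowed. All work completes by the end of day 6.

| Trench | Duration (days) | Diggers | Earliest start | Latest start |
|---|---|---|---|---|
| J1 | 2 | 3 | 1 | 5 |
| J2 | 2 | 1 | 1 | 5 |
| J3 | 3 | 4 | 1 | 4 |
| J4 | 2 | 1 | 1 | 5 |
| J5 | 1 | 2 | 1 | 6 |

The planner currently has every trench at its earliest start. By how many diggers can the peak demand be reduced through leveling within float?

6

Early-start peak: d1:11  d2:9  d3:4  d4:0  d5:0  d6:0 ⇒ 11.
Leveled (J1@1, J2@1, J3@3, J4@1, J5@6): d1:5  d2:5  d3:4  d4:4  d5:4  d6:2 ⇒ 5.
Reduction 11 − 5 = 6.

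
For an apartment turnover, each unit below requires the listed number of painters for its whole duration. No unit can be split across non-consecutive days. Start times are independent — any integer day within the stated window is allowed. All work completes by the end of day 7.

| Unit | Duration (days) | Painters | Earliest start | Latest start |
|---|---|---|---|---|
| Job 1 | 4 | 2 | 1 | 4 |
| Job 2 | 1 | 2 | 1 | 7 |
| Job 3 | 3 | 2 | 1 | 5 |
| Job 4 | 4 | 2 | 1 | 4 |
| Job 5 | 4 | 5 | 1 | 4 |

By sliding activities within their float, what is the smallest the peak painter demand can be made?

9

Early-start (Job 1@1, Job 2@1, Job 3@1, Job 4@1, Job 5@1) gives peak 13: d1:13  d2:11  d3:11  d4:9  d5:0  d6:0  d7:0.
Shift Job 5→4.
Schedule Job 1@1, Job 2@1, Job 3@1, Job 4@1, Job 5@4: d1:8  d2:6  d3:6  d4:9  d5:5  d6:5  d7:5 — peak 9.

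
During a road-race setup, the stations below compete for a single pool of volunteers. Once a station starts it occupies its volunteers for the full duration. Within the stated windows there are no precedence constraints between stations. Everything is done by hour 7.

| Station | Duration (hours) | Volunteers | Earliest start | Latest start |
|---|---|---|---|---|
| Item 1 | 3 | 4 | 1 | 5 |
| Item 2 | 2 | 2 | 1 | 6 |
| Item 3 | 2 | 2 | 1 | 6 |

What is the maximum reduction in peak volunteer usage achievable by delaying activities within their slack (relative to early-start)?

4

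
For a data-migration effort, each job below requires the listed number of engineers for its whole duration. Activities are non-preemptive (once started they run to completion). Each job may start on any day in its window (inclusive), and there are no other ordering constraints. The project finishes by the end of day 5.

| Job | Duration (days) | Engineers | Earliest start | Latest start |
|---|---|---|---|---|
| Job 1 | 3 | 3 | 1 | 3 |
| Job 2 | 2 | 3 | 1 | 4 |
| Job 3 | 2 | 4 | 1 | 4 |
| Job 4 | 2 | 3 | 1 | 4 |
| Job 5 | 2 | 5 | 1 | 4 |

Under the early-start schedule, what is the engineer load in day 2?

18

At early start, day 2 has: Job 1, Job 2, Job 3, Job 4, Job 5.
Demand: 3 + 3 + 4 + 3 + 5 = 18.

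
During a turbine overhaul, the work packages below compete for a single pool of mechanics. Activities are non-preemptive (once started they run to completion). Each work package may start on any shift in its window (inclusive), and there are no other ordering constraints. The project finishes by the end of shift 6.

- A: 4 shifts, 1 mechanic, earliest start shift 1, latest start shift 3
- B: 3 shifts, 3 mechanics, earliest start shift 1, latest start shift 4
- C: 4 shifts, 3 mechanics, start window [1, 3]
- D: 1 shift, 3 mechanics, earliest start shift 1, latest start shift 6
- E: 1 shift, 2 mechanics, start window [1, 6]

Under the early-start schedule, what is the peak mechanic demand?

Early-start schedule: A@1, B@1, C@1, D@1, E@1.
Load per shift: shift 1: 12, shift 2: 7, shift 3: 7, shift 4: 4, shift 5: 0, shift 6: 0.
Peak is 12.

12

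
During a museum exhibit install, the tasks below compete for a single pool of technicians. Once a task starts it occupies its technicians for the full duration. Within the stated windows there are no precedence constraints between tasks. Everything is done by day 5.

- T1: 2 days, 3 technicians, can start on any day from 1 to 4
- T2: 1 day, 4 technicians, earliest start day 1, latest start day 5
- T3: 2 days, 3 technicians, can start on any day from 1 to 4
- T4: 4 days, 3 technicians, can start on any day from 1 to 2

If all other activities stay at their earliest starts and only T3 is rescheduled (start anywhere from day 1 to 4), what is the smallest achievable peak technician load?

T3@1: d1:13  d2:9  d3:3  d4:3  d5:0 → peak 13
T3@2: d1:10  d2:9  d3:6  d4:3  d5:0 → peak 10
T3@3: d1:10  d2:6  d3:6  d4:6  d5:0 → peak 10
T3@4: d1:10  d2:6  d3:3  d4:6  d5:3 → peak 10
Best is T3@2, peak 10.

10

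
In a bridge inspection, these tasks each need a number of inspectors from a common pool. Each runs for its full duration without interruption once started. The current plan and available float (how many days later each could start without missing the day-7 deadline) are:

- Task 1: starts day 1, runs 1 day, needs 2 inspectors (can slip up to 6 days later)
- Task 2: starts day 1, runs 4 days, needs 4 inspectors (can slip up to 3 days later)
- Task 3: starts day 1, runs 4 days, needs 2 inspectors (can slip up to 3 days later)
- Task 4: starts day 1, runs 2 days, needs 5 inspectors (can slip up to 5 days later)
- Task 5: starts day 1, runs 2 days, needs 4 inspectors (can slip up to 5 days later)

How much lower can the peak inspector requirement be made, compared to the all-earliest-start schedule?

Early-start peak: d1:17  d2:15  d3:6  d4:6  d5:0  d6:0  d7:0 ⇒ 17.
Leveled (Task 1@1, Task 2@1, Task 3@4, Task 4@5, Task 5@2): d1:6  d2:8  d3:8  d4:6  d5:7  d6:7  d7:2 ⇒ 8.
Reduction 17 − 8 = 9.

9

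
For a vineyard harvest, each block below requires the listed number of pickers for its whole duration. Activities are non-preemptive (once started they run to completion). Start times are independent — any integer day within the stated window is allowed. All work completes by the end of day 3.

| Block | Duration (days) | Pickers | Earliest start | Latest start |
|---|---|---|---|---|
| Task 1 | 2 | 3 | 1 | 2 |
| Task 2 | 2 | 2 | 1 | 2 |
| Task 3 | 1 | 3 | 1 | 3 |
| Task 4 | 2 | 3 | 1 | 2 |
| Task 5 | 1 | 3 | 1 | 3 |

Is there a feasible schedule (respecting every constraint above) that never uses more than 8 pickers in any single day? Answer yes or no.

Schedule Task 1@1, Task 2@1, Task 3@1, Task 4@2, Task 5@3: d1:8  d2:8  d3:6 — peak 8 ≤ 8.

yes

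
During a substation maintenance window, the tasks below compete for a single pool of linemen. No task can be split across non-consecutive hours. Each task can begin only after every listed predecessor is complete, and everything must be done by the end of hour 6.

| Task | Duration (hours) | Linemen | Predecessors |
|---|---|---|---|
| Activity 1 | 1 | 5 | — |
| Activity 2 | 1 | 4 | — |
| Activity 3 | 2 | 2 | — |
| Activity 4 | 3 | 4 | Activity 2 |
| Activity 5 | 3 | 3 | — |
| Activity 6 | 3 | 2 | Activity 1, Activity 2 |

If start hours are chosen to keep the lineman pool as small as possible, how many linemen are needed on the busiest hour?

Early-start (Activity 1@1, Activity 2@1, Activity 3@1, Activity 4@2, Activity 5@1, Activity 6@2) gives peak 14: h1:14  h2:11  h3:9  h4:6  h5:0  h6:0.
Shift Activity 2→2, Activity 3→3, Activity 4→4, Activity 6→3.
Schedule Activity 1@1, Activity 2@2, Activity 3@3, Activity 4@4, Activity 5@1, Activity 6@3: h1:8  h2:7  h3:7  h4:8  h5:6  h6:4 — peak 8.

8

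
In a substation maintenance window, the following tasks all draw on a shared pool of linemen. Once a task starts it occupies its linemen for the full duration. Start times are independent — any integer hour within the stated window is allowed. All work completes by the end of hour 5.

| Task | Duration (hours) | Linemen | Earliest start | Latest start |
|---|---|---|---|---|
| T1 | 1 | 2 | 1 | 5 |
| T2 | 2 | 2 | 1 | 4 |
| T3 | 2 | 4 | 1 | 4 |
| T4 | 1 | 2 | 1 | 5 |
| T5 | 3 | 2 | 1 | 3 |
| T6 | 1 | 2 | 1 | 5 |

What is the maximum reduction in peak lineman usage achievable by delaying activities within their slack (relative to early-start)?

8

Early-start peak: h1:14  h2:8  h3:2  h4:0  h5:0 ⇒ 14.
Leveled (T1@1, T2@1, T3@2, T4@1, T5@3, T6@4): h1:6  h2:6  h3:6  h4:4  h5:2 ⇒ 6.
Reduction 14 − 6 = 8.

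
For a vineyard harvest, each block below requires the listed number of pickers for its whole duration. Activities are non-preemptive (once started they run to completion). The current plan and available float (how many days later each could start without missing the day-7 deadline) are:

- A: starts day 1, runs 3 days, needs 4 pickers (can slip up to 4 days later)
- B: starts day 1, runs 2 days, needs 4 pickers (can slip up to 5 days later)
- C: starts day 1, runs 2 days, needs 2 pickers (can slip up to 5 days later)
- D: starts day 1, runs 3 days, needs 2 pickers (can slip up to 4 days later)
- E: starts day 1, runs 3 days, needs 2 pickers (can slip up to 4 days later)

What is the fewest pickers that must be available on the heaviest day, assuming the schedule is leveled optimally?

6

Early-start (A@1, B@1, C@1, D@1, E@1) gives peak 14: d1:14  d2:14  d3:8  d4:0  d5:0  d6:0  d7:0.
Shift B→4, C→6, E→4.
Schedule A@1, B@4, C@6, D@1, E@4: d1:6  d2:6  d3:6  d4:6  d5:6  d6:4  d7:2 — peak 6.
Total picker-days = 36 over 7 days ⇒ peak ≥ ⌈36/7⌉ = 6, so 6 is optimal.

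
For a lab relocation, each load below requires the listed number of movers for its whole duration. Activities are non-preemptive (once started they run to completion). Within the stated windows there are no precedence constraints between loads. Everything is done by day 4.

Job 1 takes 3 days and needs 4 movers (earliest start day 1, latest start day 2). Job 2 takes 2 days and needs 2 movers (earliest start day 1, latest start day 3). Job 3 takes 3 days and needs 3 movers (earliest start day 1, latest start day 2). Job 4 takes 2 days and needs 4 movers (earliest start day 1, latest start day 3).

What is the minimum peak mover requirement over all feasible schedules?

Early-start (Job 1@1, Job 2@1, Job 3@1, Job 4@1) gives peak 13: d1:13  d2:13  d3:7  d4:0.
Shift Job 4→3.
Schedule Job 1@1, Job 2@1, Job 3@1, Job 4@3: d1:9  d2:9  d3:11  d4:4 — peak 11.

11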